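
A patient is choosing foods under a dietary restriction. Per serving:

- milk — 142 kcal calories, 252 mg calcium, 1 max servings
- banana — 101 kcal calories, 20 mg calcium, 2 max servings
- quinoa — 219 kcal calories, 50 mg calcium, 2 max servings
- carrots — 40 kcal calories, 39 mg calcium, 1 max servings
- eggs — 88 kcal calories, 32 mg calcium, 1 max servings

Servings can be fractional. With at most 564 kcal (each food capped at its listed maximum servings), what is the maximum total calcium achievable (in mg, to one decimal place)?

390.1 mg

Calcium per kcal: milk 1.775, carrots 0.975, eggs 0.3636, quinoa 0.2283, banana 0.198.
Take 1 serving of milk: uses 142 kcal, +252.0 mg calcium (running total 252.0 mg).
Take 1 serving of carrots: uses 40 kcal, +39.0 mg calcium (running total 291.0 mg).
Take 1 serving of eggs: uses 88 kcal, +32.0 mg calcium (running total 323.0 mg).
Take 1.342 servings of quinoa: uses 294 kcal, +67.1 mg calcium (running total 390.1 mg).
Greedy by best ratio exhausts the calories allowance optimally: 390.1 mg.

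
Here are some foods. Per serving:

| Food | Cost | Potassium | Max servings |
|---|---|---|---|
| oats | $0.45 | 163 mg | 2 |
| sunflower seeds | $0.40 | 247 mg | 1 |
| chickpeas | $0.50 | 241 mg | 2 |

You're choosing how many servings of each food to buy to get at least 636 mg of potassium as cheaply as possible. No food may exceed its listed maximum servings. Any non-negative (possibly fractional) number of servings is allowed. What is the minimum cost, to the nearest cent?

$1.21

Cost per mg of potassium: sunflower seeds $0.0016, chickpeas $0.0021, oats $0.0028.
Take 1 serving of sunflower seeds: +247.0 mg potassium for $0.40 (total $0.40, still need 389.0 mg).
Take 1.614 servings of chickpeas: +389.0 mg potassium for $0.81 (total $1.21, still need 0.0 mg).
Greedy by cheapest-per-mg is optimal for a single linear constraint, so the minimum cost is $1.21.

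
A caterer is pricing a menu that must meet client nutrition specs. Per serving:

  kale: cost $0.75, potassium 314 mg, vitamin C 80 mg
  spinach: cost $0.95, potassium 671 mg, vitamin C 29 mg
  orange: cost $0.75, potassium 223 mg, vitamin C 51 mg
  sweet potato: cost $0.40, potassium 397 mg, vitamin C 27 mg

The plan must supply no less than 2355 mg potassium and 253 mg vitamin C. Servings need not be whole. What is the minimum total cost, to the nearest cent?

kale only: max(2355/314, 253/80) = 7.5 servings → $5.62.
spinach only: max(2355/671, 253/29) = 8.724 servings → $8.29.
orange only: max(2355/223, 253/51) = 10.56 servings → $7.92.
sweet potato only: max(2355/397, 253/27) = 9.37 servings → $3.75.
kale + spinach with both tight: 2.276 servings and 2.444 servings → $4.03.
kale + orange: intersection lies outside the first quadrant.
kale + sweet potato with both tight: 1.583 servings and 4.68 servings → $3.06.
spinach + orange with both tight: 2.295 servings and 3.656 servings → $4.92.
spinach + sweet potato: intersection lies outside the first quadrant.
orange + sweet potato with both tight: 2.591 servings and 4.477 servings → $3.73.
Cheapest feasible corner: $3.06.

$3.06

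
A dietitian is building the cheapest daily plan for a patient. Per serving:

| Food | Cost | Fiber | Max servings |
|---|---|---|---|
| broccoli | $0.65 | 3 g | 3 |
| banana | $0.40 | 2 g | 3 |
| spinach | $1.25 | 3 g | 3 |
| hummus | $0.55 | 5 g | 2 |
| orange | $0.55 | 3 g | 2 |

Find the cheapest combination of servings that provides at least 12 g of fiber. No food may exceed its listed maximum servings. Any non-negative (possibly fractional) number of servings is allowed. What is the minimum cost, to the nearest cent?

Cost per g of fiber: hummus $0.1100, orange $0.1833, banana $0.2000, broccoli $0.2167, spinach $0.4167.
Take 2 servings of hummus: +10.0 g fiber for $1.10 (total $1.10, still need 2.0 g).
Take 0.6667 servings of orange: +2.0 g fiber for $0.37 (total $1.47, still need 0.0 g).
Filling from the cheapest source first is optimal under one linear minimum: $1.47.

$1.47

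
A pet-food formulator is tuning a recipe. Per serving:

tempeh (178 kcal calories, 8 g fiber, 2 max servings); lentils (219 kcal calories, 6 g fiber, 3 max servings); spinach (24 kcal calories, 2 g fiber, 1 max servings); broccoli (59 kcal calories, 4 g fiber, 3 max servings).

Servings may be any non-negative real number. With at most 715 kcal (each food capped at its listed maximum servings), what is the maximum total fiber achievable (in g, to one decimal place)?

34.3 g

Fiber per kcal: spinach 0.08333, broccoli 0.0678, tempeh 0.04494, lentils 0.0274.
Take 1 serving of spinach: uses 24 kcal, +2.0 g fiber (running total 2.0 g).
Take 3 servings of broccoli: uses 177 kcal, +12.0 g fiber (running total 14.0 g).
Take 2 servings of tempeh: uses 356 kcal, +16.0 g fiber (running total 30.0 g).
Take 0.7215 servings of lentils: uses 158 kcal, +4.3 g fiber (running total 34.3 g).
Filling greedily by fiber-per-kcal is optimal for one linear limit, giving 34.3 g.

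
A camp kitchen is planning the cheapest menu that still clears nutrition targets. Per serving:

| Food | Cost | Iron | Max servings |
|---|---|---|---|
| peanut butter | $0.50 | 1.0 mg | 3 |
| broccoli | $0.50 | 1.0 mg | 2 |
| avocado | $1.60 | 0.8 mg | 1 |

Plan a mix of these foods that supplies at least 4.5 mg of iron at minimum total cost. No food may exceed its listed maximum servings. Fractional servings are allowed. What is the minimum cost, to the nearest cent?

$2.25

Cost per mg of iron: peanut butter $0.5000, broccoli $0.5000, avocado $2.0000.
Take 3 servings of peanut butter: +3.0 mg iron for $1.50 (total $1.50, still need 1.5 mg).
Take 1.5 servings of broccoli: +1.5 mg iron for $0.75 (total $2.25, still need 0.0 mg).
Greedy by cheapest-per-mg is optimal for a single linear constraint, so the minimum cost is $2.25.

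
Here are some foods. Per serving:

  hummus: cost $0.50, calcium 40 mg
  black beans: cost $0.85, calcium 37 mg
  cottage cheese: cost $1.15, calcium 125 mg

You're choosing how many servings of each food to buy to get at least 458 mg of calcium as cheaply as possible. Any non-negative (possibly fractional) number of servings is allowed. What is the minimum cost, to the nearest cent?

Cost per mg of calcium: cottage cheese $0.0092, hummus $0.0125, black beans $0.0230.
With no serving limits, use only cottage cheese: 458 mg / 125 mg = 3.664 servings × $1.15 = $4.21.

$4.21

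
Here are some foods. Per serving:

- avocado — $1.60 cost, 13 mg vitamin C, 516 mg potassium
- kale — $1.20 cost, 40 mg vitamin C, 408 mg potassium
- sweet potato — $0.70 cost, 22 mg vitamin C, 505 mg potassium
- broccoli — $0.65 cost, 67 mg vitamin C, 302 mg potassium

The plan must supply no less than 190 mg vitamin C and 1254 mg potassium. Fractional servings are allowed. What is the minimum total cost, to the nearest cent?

$2.32

Two binding constraints pin down two serving amounts, so the optimal mix uses at most two foods. The candidates are each food alone (scaled to the tighter of vitamin C/potassium) and each pair with both constraints tight.
avocado only: max(190/13, 1254/516) = 14.62 servings → $23.38.
kale only: max(190/40, 1254/408) = 4.75 servings → $5.70.
sweet potato only: max(190/22, 1254/505) = 8.636 servings → $6.05.
broccoli only: max(190/67, 1254/302) = 4.152 servings → $2.70.
avocado + kale: the both-tight solution has a negative serving — not a feasible corner.
avocado + sweet potato with both targets exact would need a negative amount; discard.
avocado + broccoli with both tight: 0.8692 servings and 2.667 servings → $3.12.
kale + sweet potato with both targets exact would need a negative amount; discard.
kale + broccoli with both tight: 1.746 servings and 1.793 servings → $3.26.
sweet potato + broccoli with both tight: 0.9797 servings and 2.514 servings → $2.32.
Cheapest feasible corner: $2.32.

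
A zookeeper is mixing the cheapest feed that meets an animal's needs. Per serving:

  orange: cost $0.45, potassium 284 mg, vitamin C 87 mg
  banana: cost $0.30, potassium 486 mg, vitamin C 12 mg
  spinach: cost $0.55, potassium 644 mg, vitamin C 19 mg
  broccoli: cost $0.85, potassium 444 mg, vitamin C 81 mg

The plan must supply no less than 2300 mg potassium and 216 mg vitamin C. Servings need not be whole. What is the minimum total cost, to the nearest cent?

An LP optimum is at a vertex; with two nutrient constraints at most two foods are used. Check each candidate.
orange only: max(2300/284, 216/87) = 8.099 servings → $3.64.
banana only: max(2300/486, 216/12) = 18 servings → $5.40.
spinach only: max(2300/644, 216/19) = 11.37 servings → $6.25.
broccoli only: max(2300/444, 216/81) = 5.18 servings → $4.40.
orange + banana with both tight: 1.99 servings and 3.569 servings → $1.97.
orange + spinach with both tight: 1.884 servings and 2.74 servings → $2.36.
orange + broccoli: the both-tight solution has a negative serving — not a feasible corner.
banana + spinach with both targets exact would need a negative amount; discard.
banana + broccoli with both tight: 2.656 servings and 2.273 servings → $2.73.
spinach + broccoli with both tight: 2.067 servings and 2.182 servings → $2.99.
Cheapest feasible corner: $1.97.

$1.97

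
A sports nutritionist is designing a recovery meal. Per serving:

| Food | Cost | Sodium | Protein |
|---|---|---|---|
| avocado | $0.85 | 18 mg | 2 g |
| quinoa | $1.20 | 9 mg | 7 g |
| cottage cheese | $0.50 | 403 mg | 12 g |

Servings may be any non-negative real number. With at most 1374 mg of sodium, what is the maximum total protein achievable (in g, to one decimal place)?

1068.7 g

Protein per mg sodium: quinoa 0.7778, avocado 0.1111, cottage cheese 0.02978.
With no serving limits, spend the whole sodium allowance on quinoa: 1374 mg / 9 mg × 7 g = 1068.7 g.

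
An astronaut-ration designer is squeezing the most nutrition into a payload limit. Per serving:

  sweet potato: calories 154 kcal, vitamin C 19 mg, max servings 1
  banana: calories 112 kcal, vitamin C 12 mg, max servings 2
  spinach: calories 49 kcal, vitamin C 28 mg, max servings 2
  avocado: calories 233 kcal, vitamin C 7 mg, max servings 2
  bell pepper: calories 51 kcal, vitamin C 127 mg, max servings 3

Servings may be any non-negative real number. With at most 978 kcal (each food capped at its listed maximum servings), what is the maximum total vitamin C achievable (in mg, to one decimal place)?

490.5 mg

Vitamin C per kcal: bell pepper 2.49, spinach 0.5714, sweet potato 0.1234, banana 0.1071, avocado 0.03004.
Take 3 servings of bell pepper: uses 153 kcal, +381.0 mg vitamin C (running total 381.0 mg).
Take 2 servings of spinach: uses 98 kcal, +56.0 mg vitamin C (running total 437.0 mg).
Take 1 serving of sweet potato: uses 154 kcal, +19.0 mg vitamin C (running total 456.0 mg).
Take 2 servings of banana: uses 224 kcal, +24.0 mg vitamin C (running total 480.0 mg).
Take 1.498 servings of avocado: uses 349 kcal, +10.5 mg vitamin C (running total 490.5 mg).
Greedy by best ratio exhausts the calories allowance optimally: 490.5 mg.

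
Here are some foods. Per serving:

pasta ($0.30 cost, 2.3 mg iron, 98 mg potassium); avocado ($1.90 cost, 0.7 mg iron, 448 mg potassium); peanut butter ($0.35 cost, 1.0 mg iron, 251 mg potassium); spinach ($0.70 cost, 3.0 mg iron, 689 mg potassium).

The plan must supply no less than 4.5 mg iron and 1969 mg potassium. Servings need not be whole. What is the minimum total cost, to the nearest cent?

$2.00

This is a tiny linear program; its minimum lies at a vertex of the feasible set. List the vertices and price them.
pasta only: max(4.5/2.3, 1969/98) = 20.09 servings → $6.03.
avocado only: max(4.5/0.7, 1969/448) = 6.429 servings → $12.21.
peanut butter only: max(4.5/1.0, 1969/251) = 7.845 servings → $2.75.
spinach only: max(4.5/3.0, 1969/689) = 2.858 servings → $2.00.
pasta + avocado with both tight: 0.663 servings and 4.25 servings → $8.27.
pasta + peanut butter: the both-tight solution has a negative serving — not a feasible corner.
pasta + spinach: intersection lies outside the first quadrant.
avocado + peanut butter with both tight: 3.083 servings and 2.342 servings → $6.68.
avocado + spinach with both tight: 3.257 servings and 0.74 servings → $6.71.
peanut butter + spinach with both targets exact would need a negative amount; discard.
Cheapest feasible corner: $2.00.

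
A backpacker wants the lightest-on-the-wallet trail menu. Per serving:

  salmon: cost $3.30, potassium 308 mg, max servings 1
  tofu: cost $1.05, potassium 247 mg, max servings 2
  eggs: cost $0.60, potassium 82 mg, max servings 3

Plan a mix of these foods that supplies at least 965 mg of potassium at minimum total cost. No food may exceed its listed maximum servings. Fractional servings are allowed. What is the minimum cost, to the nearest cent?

Cost per mg of potassium: tofu $0.0043, eggs $0.0073, salmon $0.0107.
Take 2 servings of tofu: +494.0 mg potassium for $2.10 (total $2.10, still need 471.0 mg).
Take 3 servings of eggs: +246.0 mg potassium for $1.80 (total $3.90, still need 225.0 mg).
Take 0.7305 servings of salmon: +225.0 mg potassium for $2.41 (total $6.31, still need 0.0 mg).
Filling from the cheapest source first is optimal under one linear minimum: $6.31.

$6.31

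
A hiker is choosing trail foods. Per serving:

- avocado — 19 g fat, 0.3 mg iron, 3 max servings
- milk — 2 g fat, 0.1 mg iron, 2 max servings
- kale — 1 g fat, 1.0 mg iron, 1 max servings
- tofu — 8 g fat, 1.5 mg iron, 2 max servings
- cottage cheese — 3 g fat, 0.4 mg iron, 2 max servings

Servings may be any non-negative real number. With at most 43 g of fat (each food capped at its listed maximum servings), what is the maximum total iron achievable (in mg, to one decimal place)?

Iron per g fat: kale 1, tofu 0.1875, cottage cheese 0.1333, milk 0.05, avocado 0.01579.
Take 1 serving of kale: uses 1 g fat, +1.0 mg iron (running total 1.0 mg).
Take 2 servings of tofu: uses 16 g fat, +3.0 mg iron (running total 4.0 mg).
Take 2 servings of cottage cheese: uses 6 g fat, +0.8 mg iron (running total 4.8 mg).
Take 2 servings of milk: uses 4 g fat, +0.2 mg iron (running total 5.0 mg).
Take 0.8421 servings of avocado: uses 16 g fat, +0.3 mg iron (running total 5.3 mg).
Greedy by best ratio exhausts the fat allowance optimally: 5.3 mg.

5.3 mg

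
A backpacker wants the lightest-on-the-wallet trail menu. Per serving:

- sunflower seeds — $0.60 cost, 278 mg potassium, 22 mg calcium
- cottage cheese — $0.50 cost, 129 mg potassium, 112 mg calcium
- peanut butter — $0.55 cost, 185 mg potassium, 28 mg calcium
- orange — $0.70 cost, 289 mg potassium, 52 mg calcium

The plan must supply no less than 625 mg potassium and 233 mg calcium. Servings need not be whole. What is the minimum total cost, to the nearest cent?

An LP optimum is at a vertex; with two nutrient constraints at most two foods are used. Check each candidate.
sunflower seeds only: max(625/278, 233/22) = 10.59 servings → $6.35.
cottage cheese only: max(625/129, 233/112) = 4.845 servings → $2.42.
peanut butter only: max(625/185, 233/28) = 8.321 servings → $4.58.
orange only: max(625/289, 233/52) = 4.481 servings → $3.14.
sunflower seeds + cottage cheese with both tight: 1.412 servings and 1.803 servings → $1.75.
sunflower seeds + peanut butter with both targets exact would need a negative amount; discard.
sunflower seeds + orange: the both-tight solution has a negative serving — not a feasible corner.
cottage cheese + peanut butter with both tight: 1.497 servings and 2.335 servings → $2.03.
cottage cheese + orange with both tight: 1.358 servings and 1.557 servings → $1.77.
peanut butter + orange: the both-tight solution has a negative serving — not a feasible corner.
The minimum over all feasible corners is $1.75.

$1.75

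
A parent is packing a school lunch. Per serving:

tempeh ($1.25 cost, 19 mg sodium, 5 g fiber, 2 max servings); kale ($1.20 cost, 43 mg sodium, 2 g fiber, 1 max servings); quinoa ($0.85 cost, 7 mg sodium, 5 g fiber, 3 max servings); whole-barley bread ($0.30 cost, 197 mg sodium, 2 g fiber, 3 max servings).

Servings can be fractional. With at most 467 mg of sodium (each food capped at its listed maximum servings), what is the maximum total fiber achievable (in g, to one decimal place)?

30.7 g

Fiber per mg sodium: quinoa 0.7143, tempeh 0.2632, kale 0.04651, whole-barley bread 0.01015.
Take 3 servings of quinoa: uses 21 mg sodium, +15.0 g fiber (running total 15.0 g).
Take 2 servings of tempeh: uses 38 mg sodium, +10.0 g fiber (running total 25.0 g).
Take 1 serving of kale: uses 43 mg sodium, +2.0 g fiber (running total 27.0 g).
Take 1.853 servings of whole-barley bread: uses 365 mg sodium, +3.7 g fiber (running total 30.7 g).
Greedy by best ratio exhausts the sodium allowance optimally: 30.7 g.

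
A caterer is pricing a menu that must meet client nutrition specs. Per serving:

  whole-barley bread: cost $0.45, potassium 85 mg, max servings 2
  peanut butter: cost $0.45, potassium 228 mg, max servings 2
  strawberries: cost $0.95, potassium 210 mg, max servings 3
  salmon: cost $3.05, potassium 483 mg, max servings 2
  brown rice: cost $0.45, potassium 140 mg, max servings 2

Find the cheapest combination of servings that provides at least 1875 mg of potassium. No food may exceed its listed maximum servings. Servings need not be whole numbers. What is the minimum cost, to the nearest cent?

Cost per mg of potassium: peanut butter $0.0020, brown rice $0.0032, strawberries $0.0045, whole-barley bread $0.0053, salmon $0.0063.
Take 2 servings of peanut butter: +456.0 mg potassium for $0.90 (total $0.90, still need 1419.0 mg).
Take 2 servings of brown rice: +280.0 mg potassium for $0.90 (total $1.80, still need 1139.0 mg).
Take 3 servings of strawberries: +630.0 mg potassium for $2.85 (total $4.65, still need 509.0 mg).
Take 2 servings of whole-barley bread: +170.0 mg potassium for $0.90 (total $5.55, still need 339.0 mg).
Take 0.7019 servings of salmon: +339.0 mg potassium for $2.14 (total $7.69, still need 0.0 mg).
Greedy by cheapest-per-mg is optimal for a single linear constraint, so the minimum cost is $7.69.

$7.69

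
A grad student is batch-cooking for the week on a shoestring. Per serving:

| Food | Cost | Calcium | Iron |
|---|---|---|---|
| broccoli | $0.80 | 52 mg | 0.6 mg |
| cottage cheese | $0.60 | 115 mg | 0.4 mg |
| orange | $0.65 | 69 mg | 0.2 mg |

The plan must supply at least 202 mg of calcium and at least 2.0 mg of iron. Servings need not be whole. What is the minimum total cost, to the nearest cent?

Compare the cost at each extreme point of the feasible region.
broccoli only: max(202/52, 2.0/0.6) = 3.885 servings → $3.11.
cottage cheese only: max(202/115, 2.0/0.4) = 5 servings → $3.00.
orange only: max(202/69, 2.0/0.2) = 10 servings → $6.50.
broccoli + cottage cheese with both tight: 3.095 servings and 0.3568 servings → $2.69.
broccoli + orange with both tight: 3.148 servings and 0.5548 servings → $2.88.
cottage cheese + orange: intersection lies outside the first quadrant.
So the least-cost plan costs $2.69.

$2.69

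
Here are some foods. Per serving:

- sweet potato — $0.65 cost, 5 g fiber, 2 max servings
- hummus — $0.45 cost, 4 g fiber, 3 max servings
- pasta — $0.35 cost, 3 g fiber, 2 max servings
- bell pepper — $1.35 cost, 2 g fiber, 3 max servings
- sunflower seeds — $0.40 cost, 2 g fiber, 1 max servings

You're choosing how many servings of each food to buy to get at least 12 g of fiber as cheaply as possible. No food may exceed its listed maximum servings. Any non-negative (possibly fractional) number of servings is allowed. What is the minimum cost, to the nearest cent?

$1.35

Cost per g of fiber: hummus $0.1125, pasta $0.1167, sweet potato $0.1300, sunflower seeds $0.2000, bell pepper $0.6750.
Take 3 servings of hummus: +12.0 g fiber for $1.35 (total $1.35, still need 0.0 g).
Filling from the cheapest source first is optimal under one linear minimum: $1.35.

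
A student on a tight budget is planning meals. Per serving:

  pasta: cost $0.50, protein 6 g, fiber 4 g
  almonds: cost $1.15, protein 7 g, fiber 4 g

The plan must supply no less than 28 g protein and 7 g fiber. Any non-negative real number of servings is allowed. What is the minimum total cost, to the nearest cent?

$2.33

Minimising a linear cost over {protein ≥ 28, fiber ≥ 7, servings ≥ 0} — the optimum is at a vertex, using one or two foods.
pasta only: max(28/6, 7/4) = 4.667 servings → $2.33.
almonds only: max(28/7, 7/4) = 4 servings → $4.60.
pasta + almonds with both targets exact would need a negative amount; discard.
The minimum over all feasible corners is $2.33.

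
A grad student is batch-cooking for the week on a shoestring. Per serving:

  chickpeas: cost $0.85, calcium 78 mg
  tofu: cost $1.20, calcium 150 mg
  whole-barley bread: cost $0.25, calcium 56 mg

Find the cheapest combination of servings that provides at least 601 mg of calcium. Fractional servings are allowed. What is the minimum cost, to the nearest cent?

$2.68

Cost per mg of calcium: whole-barley bread $0.0045, tofu $0.0080, chickpeas $0.0109.
With no serving limits, use only whole-barley bread: 601 mg / 56 mg = 10.73 servings × $0.25 = $2.68.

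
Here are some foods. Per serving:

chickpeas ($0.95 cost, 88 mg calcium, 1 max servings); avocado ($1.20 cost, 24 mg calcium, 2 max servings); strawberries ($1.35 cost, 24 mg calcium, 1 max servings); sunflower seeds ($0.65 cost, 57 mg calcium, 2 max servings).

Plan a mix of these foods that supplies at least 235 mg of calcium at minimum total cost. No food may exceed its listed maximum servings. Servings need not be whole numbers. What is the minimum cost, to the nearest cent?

$3.90

Cost per mg of calcium: chickpeas $0.0108, sunflower seeds $0.0114, avocado $0.0500, strawberries $0.0563.
Take 1 serving of chickpeas: +88.0 mg calcium for $0.95 (total $0.95, still need 147.0 mg).
Take 2 servings of sunflower seeds: +114.0 mg calcium for $1.30 (total $2.25, still need 33.0 mg).
Take 1.375 servings of avocado: +33.0 mg calcium for $1.65 (total $3.90, still need 0.0 mg).
Greedy by cheapest-per-mg is optimal for a single linear constraint, so the minimum cost is $3.90.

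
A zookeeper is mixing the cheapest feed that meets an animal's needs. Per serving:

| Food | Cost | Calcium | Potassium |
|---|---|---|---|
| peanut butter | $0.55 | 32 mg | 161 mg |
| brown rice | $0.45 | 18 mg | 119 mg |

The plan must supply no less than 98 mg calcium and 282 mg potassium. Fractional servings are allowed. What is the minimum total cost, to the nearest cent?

An LP optimum is at a vertex; with two nutrient constraints at most two foods are used. Check each candidate.
peanut butter only: max(98/32, 282/161) = 3.062 servings → $1.68.
brown rice only: max(98/18, 282/119) = 5.444 servings → $2.45.
peanut butter + brown rice: the both-tight solution has a negative serving — not a feasible corner.
Cheapest feasible corner: $1.68.

$1.68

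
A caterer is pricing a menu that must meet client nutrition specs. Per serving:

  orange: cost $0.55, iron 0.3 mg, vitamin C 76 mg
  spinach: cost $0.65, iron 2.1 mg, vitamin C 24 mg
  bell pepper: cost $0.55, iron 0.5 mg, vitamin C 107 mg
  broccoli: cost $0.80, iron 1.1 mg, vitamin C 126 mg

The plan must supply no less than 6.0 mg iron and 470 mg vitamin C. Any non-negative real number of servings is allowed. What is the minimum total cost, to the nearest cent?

An LP optimum is at a vertex; with two nutrient constraints at most two foods are used. Check each candidate.
orange only: max(6.0/0.3, 470/76) = 20 servings → $11.00.
spinach only: max(6.0/2.1, 470/24) = 19.58 servings → $12.73.
bell pepper only: max(6.0/0.5, 470/107) = 12 servings → $6.60.
broccoli only: max(6.0/1.1, 470/126) = 5.455 servings → $4.36.
orange + spinach with both tight: 5.531 servings and 2.067 servings → $4.39.
orange + bell pepper: intersection lies outside the first quadrant.
orange + broccoli: intersection lies outside the first quadrant.
spinach + bell pepper with both tight: 1.913 servings and 3.963 servings → $3.42.
spinach + broccoli with both tight: 1.003 servings and 3.539 servings → $3.48.
bell pepper + broccoli: the both-tight solution has a negative serving — not a feasible corner.
Cheapest feasible corner: $3.42.

$3.42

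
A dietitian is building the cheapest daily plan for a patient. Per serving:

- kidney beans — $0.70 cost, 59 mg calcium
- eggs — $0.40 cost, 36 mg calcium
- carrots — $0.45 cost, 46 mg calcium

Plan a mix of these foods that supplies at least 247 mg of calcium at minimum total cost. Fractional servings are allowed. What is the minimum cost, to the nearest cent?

Cost per mg of calcium: carrots $0.0098, eggs $0.0111, kidney beans $0.0119.
With no serving limits, use only carrots: 247 mg / 46 mg = 5.37 servings × $0.45 = $2.42.

$2.42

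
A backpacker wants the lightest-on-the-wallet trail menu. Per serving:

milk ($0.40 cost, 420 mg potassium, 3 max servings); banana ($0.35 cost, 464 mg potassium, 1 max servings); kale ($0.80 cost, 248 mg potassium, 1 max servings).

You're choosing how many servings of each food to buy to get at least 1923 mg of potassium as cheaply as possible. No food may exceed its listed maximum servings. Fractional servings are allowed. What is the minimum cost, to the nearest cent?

Cost per mg of potassium: banana $0.0008, milk $0.0010, kale $0.0032.
Take 1 serving of banana: +464.0 mg potassium for $0.35 (total $0.35, still need 1459.0 mg).
Take 3 servings of milk: +1260.0 mg potassium for $1.20 (total $1.55, still need 199.0 mg).
Take 0.8024 servings of kale: +199.0 mg potassium for $0.64 (total $2.19, still need 0.0 mg).
Filling from the cheapest source first is optimal under one linear minimum: $2.19.

$2.19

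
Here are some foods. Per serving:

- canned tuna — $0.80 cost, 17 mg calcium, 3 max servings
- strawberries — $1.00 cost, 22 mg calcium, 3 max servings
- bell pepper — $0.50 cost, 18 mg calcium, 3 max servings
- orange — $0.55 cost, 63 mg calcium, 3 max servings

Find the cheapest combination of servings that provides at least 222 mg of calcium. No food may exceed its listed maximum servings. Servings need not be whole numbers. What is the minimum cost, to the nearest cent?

$2.57

Cost per mg of calcium: orange $0.0087, bell pepper $0.0278, strawberries $0.0455, canned tuna $0.0471.
Take 3 servings of orange: +189.0 mg calcium for $1.65 (total $1.65, still need 33.0 mg).
Take 1.833 servings of bell pepper: +33.0 mg calcium for $0.92 (total $2.57, still need 0.0 mg).
Greedy by cheapest-per-mg is optimal for a single linear constraint, so the minimum cost is $2.57.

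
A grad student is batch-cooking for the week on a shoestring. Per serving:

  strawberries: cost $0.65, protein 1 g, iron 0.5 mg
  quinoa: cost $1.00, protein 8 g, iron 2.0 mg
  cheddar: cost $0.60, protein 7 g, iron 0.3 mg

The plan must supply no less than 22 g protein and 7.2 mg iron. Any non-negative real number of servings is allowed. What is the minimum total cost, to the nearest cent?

For a min-cost LP with two ≥-constraints, a basic feasible solution has at most two positive variables.
strawberries only: max(22/1, 7.2/0.5) = 22 servings → $14.30.
quinoa only: max(22/8, 7.2/2.0) = 3.6 servings → $3.60.
cheddar only: max(22/7, 7.2/0.3) = 24 servings → $14.40.
strawberries + quinoa with both tight: 6.8 servings and 1.9 servings → $6.32.
strawberries + cheddar with both tight: 13.69 servings and 1.188 servings → $9.61.
quinoa + cheddar: intersection lies outside the first quadrant.
Cheapest feasible corner: $3.60.

$3.60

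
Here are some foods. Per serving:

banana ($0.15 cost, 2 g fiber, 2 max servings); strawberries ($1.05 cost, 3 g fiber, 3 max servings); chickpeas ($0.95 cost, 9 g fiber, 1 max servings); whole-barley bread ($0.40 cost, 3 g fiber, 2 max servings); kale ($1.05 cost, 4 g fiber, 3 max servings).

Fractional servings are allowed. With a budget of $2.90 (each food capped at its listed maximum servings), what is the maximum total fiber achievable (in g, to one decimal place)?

22.2 g

Fiber per dollar: banana 13.33, chickpeas 9.474, whole-barley bread 7.5, kale 3.81, strawberries 2.857.
Take 2 servings of banana: spends $0.30, +4.0 g fiber (running total 4.0 g).
Take 1 serving of chickpeas: spends $0.95, +9.0 g fiber (running total 13.0 g).
Take 2 servings of whole-barley bread: spends $0.80, +6.0 g fiber (running total 19.0 g).
Take 0.8095 servings of kale: spends $0.85, +3.2 g fiber (running total 22.2 g).
Greedy by best ratio exhausts the cost allowance optimally: 22.2 g.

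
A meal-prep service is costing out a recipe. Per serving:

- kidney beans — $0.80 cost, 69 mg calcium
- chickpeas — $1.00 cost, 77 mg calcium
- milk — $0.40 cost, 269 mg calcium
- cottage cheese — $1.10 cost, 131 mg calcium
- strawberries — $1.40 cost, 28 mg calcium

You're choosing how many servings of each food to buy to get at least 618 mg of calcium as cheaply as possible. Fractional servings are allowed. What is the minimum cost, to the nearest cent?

$0.92

Cost per mg of calcium: milk $0.0015, cottage cheese $0.0084, kidney beans $0.0116, chickpeas $0.0130, strawberries $0.0500.
With no serving limits, use only milk: 618 mg / 269 mg = 2.297 servings × $0.40 = $0.92.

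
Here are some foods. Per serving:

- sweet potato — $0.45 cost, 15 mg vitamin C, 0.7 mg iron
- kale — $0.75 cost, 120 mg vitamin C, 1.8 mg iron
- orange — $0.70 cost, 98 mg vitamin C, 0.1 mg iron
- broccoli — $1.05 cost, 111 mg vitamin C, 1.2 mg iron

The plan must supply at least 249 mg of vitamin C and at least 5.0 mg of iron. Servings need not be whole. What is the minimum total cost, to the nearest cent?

$2.08

Check every corner: each single food scaled to meet both minima, and each pair solved so both constraints bind.
sweet potato only: max(249/15, 5.0/0.7) = 16.6 servings → $7.47.
kale only: max(249/120, 5.0/1.8) = 2.778 servings → $2.08.
orange only: max(249/98, 5.0/0.1) = 50 servings → $35.00.
broccoli only: max(249/111, 5.0/1.2) = 4.167 servings → $4.38.
sweet potato + kale with both tight: 2.663 servings and 1.742 servings → $2.50.
sweet potato + orange with both tight: 6.931 servings and 1.48 servings → $4.16.
sweet potato + broccoli with both tight: 4.291 servings and 1.663 servings → $3.68.
kale + orange: intersection lies outside the first quadrant.
kale + broccoli: the both-tight solution has a negative serving — not a feasible corner.
orange + broccoli with both targets exact would need a negative amount; discard.
So the least-cost plan costs $2.08.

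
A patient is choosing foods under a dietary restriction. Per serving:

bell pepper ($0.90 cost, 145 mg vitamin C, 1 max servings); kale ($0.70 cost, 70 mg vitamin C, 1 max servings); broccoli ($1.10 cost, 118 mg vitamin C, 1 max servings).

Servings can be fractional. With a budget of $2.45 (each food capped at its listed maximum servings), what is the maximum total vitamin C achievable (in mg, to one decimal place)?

Vitamin C per dollar: bell pepper 161.1, broccoli 107.3, kale 100.
Take 1 serving of bell pepper: spends $0.90, +145.0 mg vitamin C (running total 145.0 mg).
Take 1 serving of broccoli: spends $1.10, +118.0 mg vitamin C (running total 263.0 mg).
Take 0.6429 servings of kale: spends $0.45, +45.0 mg vitamin C (running total 308.0 mg).
Greedy by best ratio exhausts the cost allowance optimally: 308.0 mg.

308.0 mg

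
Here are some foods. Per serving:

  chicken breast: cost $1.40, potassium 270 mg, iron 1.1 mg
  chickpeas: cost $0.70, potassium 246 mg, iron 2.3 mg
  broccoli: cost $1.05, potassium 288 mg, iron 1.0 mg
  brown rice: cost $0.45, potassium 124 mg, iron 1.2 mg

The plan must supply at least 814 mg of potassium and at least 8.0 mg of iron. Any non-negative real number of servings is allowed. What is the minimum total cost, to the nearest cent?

$2.43

The cheapest plan sits at a corner of the feasible region — with two constraints it uses at most two foods.
chicken breast only: max(814/270, 8.0/1.1) = 7.273 servings → $10.18.
chickpeas only: max(814/246, 8.0/2.3) = 3.478 servings → $2.43.
broccoli only: max(814/288, 8.0/1.0) = 8 servings → $8.40.
brown rice only: max(814/124, 8.0/1.2) = 6.667 servings → $3.00.
chicken breast + chickpeas: the both-tight solution has a negative serving — not a feasible corner.
chicken breast + broccoli with both targets exact would need a negative amount; discard.
chicken breast + brown rice: the both-tight solution has a negative serving — not a feasible corner.
chickpeas + broccoli: intersection lies outside the first quadrant.
chickpeas + brown rice with both targets exact would need a negative amount; discard.
broccoli + brown rice: the both-tight solution has a negative serving — not a feasible corner.
So the least-cost plan costs $2.43.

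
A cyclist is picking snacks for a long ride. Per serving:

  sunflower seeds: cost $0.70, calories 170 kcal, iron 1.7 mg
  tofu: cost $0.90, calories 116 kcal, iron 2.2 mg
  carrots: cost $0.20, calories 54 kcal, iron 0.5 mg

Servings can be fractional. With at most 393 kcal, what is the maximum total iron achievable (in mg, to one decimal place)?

Iron per kcal: tofu 0.01897, sunflower seeds 0.01, carrots 0.009259.
With no serving limits, spend the whole calories allowance on tofu: 393 kcal / 116 kcal × 2.2 mg = 7.5 mg.

7.5 mg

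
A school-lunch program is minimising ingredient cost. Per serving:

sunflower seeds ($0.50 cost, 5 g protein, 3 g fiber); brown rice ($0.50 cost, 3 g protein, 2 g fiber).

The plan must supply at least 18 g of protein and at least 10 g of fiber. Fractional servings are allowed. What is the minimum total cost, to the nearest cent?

$1.80

Two binding constraints pin down two serving amounts, so the optimal mix uses at most two foods. The candidates are each food alone (scaled to the tighter of protein/fiber) and each pair with both constraints tight.
sunflower seeds only: max(18/5, 10/3) = 3.6 servings → $1.80.
brown rice only: max(18/3, 10/2) = 6 servings → $3.00.
sunflower seeds + brown rice with both targets exact would need a negative amount; discard.
So the least-cost plan costs $1.80.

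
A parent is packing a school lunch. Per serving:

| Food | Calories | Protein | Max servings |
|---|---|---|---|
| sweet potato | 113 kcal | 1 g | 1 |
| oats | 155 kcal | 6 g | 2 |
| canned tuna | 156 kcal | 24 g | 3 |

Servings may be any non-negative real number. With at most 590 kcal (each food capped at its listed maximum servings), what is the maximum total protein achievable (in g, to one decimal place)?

76.7 g

Protein per kcal: canned tuna 0.1538, oats 0.03871, sweet potato 0.00885.
Take 3 servings of canned tuna: uses 468 kcal, +72.0 g protein (running total 72.0 g).
Take 0.7871 servings of oats: uses 122 kcal, +4.7 g protein (running total 76.7 g).
Greedy by best ratio exhausts the calories allowance optimally: 76.7 g.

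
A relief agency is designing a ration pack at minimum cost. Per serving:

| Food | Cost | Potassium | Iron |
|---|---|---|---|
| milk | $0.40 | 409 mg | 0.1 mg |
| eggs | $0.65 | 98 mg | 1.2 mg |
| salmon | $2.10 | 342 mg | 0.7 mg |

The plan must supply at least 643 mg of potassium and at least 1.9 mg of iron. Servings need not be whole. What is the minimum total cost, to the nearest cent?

Check every corner: each single food scaled to meet both minima, and each pair solved so both constraints bind.
milk only: max(643/409, 1.9/0.1) = 19 servings → $7.60.
eggs only: max(643/98, 1.9/1.2) = 6.561 servings → $4.26.
salmon only: max(643/342, 1.9/0.7) = 2.714 servings → $5.70.
milk + eggs with both tight: 1.217 servings and 1.482 servings → $1.45.
milk + salmon: the both-tight solution has a negative serving — not a feasible corner.
eggs + salmon with both tight: 0.5843 servings and 1.713 servings → $3.98.
The minimum over all feasible corners is $1.45.

$1.45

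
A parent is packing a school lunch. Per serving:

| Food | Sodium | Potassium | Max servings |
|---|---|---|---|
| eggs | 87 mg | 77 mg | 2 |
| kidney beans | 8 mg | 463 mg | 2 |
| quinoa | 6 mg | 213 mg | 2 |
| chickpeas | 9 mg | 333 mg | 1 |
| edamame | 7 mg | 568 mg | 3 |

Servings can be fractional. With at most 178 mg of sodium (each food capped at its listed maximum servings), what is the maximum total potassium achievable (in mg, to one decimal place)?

3495.2 mg

Potassium per mg sodium: edamame 81.14, kidney beans 57.88, chickpeas 37, quinoa 35.5, eggs 0.8851.
Take 3 servings of edamame: uses 21 mg sodium, +1704.0 mg potassium (running total 1704.0 mg).
Take 2 servings of kidney beans: uses 16 mg sodium, +926.0 mg potassium (running total 2630.0 mg).
Take 1 serving of chickpeas: uses 9 mg sodium, +333.0 mg potassium (running total 2963.0 mg).
Take 2 servings of quinoa: uses 12 mg sodium, +426.0 mg potassium (running total 3389.0 mg).
Take 1.379 servings of eggs: uses 120 mg sodium, +106.2 mg potassium (running total 3495.2 mg).
Greedy by best ratio exhausts the sodium allowance optimally: 3495.2 mg.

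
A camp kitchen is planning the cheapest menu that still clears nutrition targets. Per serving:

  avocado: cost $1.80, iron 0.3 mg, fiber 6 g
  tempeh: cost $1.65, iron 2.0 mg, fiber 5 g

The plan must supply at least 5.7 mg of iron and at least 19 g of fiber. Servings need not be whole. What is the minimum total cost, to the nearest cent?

$6.11

At the optimum either one food covers both requirements or two foods hit both targets exactly; no other combination can be cheaper.
avocado only: max(5.7/0.3, 19/6) = 19 servings → $34.20.
tempeh only: max(5.7/2.0, 19/5) = 3.8 servings → $6.27.
avocado + tempeh with both tight: 0.9048 servings and 2.714 servings → $6.11.
The minimum over all feasible corners is $6.11.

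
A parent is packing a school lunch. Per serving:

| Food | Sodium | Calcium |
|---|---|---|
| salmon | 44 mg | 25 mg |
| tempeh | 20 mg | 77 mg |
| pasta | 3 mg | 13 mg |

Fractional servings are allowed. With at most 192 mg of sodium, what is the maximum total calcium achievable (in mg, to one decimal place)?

Calcium per mg sodium: pasta 4.333, tempeh 3.85, salmon 0.5682.
With no serving limits, spend the whole sodium allowance on pasta: 192 mg / 3 mg × 13 mg = 832.0 mg.

832.0 mg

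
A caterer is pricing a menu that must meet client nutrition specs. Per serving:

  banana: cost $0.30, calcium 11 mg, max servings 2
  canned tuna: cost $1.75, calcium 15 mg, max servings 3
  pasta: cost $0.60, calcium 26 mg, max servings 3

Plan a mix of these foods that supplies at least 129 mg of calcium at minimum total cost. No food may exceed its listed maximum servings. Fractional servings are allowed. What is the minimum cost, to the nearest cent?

$5.78

Cost per mg of calcium: pasta $0.0231, banana $0.0273, canned tuna $0.1167.
Take 3 servings of pasta: +78.0 mg calcium for $1.80 (total $1.80, still need 51.0 mg).
Take 2 servings of banana: +22.0 mg calcium for $0.60 (total $2.40, still need 29.0 mg).
Take 1.933 servings of canned tuna: +29.0 mg calcium for $3.38 (total $5.78, still need 0.0 mg).
Greedy by cheapest-per-mg is optimal for a single linear constraint, so the minimum cost is $5.78.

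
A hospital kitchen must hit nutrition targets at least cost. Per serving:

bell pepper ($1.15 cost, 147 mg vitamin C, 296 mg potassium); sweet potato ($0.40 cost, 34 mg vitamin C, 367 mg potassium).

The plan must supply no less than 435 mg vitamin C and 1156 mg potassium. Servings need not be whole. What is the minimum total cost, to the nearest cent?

$3.53

The cheapest plan sits at a corner of the feasible region — with two constraints it uses at most two foods.
bell pepper only: max(435/147, 1156/296) = 3.905 servings → $4.49.
sweet potato only: max(435/34, 1156/367) = 12.79 servings → $5.12.
bell pepper + sweet potato with both tight: 2.742 servings and 0.9382 servings → $3.53.
So the least-cost plan costs $3.53.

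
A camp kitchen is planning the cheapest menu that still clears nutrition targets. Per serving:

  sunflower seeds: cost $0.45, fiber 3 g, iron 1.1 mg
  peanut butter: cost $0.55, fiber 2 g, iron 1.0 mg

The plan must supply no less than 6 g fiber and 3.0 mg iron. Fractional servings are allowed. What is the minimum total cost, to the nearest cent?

$1.23

sunflower seeds only: max(6/3, 3.0/1.1) = 2.727 servings → $1.23.
peanut butter only: max(6/2, 3.0/1.0) = 3 servings → $1.65.
sunflower seeds + peanut butter with both tight: 0 servings and 3 servings → $1.65.
Cheapest feasible corner: $1.23.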